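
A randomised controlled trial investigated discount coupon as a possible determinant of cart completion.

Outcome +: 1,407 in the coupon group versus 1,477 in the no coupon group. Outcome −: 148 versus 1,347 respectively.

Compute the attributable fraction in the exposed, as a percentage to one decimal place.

From the description: a = 1407, b = 148, c = 1477, d = 1347.
Risk in exposed = 1407/1555 = 0.90482; risk in unexposed = 1477/2824 = 0.52302.
RR = 0.90482/0.52302 = 1.73001
AR% = (RR − 1)/RR × 100 = (1.73001 − 1)/1.73001 × 100 = 42.1968%

42.2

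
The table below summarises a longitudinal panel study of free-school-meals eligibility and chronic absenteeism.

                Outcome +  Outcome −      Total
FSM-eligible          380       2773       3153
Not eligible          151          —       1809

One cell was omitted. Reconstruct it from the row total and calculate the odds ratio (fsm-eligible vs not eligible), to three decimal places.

1.505

The missing cell is in the unexposed row: 1809 − 151 = 1658.
So a = 380, b = 2773, c = 151, d = 1658.
OR = (a·d)/(b·c) = (380 × 1658) / (2773 × 151) = 630040 / 418723 = 1.50467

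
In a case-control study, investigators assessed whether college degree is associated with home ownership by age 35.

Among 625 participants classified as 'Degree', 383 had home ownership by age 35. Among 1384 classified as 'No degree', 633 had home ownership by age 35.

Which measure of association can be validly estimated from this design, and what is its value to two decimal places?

1.88

From the description: a = 383, b = 242, c = 633, d = 751.
This is a case-control study: participants were sampled on outcome status, so risks in the source population cannot be estimated directly — relative risk is not valid here. The odds ratio is the appropriate measure.
OR = (a·d)/(b·c) = (383 × 751) / (242 × 633) = 287633 / 153186 = 1.87767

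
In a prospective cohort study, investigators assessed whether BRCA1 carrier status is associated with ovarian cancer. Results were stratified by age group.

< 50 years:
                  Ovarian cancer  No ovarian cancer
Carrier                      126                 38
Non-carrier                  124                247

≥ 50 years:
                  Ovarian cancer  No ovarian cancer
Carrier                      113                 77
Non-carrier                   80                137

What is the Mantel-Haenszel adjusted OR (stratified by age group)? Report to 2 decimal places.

4.02

OR_MH = Σ(aᵢdᵢ/nᵢ) / Σ(bᵢcᵢ/nᵢ), where nᵢ is the stratum total.
Stratum 1 (< 50 years): n = 535; a·d/n = 126·247/535 = 58.1720; b·c/n = 38·124/535 = 8.8075
Stratum 2 (≥ 50 years): n = 407; a·d/n = 113·137/407 = 38.0369; b·c/n = 77·80/407 = 15.1351
OR_MH = (58.1720 + 38.0369) / (8.8075 + 15.1351) = 96.2088 / 23.9426 = 4.01831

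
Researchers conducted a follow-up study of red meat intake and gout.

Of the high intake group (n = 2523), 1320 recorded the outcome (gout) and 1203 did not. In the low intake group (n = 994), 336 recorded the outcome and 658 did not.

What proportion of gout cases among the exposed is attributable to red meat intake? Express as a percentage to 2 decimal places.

35.39

From the description: a = 1320, b = 1203, c = 336, d = 658.
Risk in exposed = 1320/2523 = 0.52319; risk in unexposed = 336/994 = 0.33803.
RR = 0.52319/0.33803 = 1.54776
AR% = (RR − 1)/RR × 100 = (1.54776 − 1)/1.54776 × 100 = 35.3905%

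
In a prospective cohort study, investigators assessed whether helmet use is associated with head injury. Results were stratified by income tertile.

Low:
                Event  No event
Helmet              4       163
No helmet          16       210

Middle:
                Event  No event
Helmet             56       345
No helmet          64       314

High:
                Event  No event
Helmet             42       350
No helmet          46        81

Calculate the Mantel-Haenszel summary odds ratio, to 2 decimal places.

OR_MH = Σ(aᵢdᵢ/nᵢ) / Σ(bᵢcᵢ/nᵢ), where nᵢ is the stratum total.
Stratum 1 (Low): n = 393; a·d/n = 4·210/393 = 2.1374; b·c/n = 163·16/393 = 6.6361
Stratum 2 (Middle): n = 779; a·d/n = 56·314/779 = 22.5725; b·c/n = 345·64/779 = 28.3440
Stratum 3 (High): n = 519; a·d/n = 42·81/519 = 6.5549; b·c/n = 350·46/519 = 31.0212
OR_MH = (2.1374 + 22.5725 + 6.5549) / (6.6361 + 28.3440 + 31.0212) = 31.2648 / 66.0014 = 0.47370

0.47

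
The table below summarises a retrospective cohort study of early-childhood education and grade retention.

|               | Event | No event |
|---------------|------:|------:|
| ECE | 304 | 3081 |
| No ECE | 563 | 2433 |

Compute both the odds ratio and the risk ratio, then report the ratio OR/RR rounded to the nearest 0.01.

Cells: a = 304, b = 3081, c = 563, d = 2433.
OR = (304·2433)/(3081·563) = 739632/1734603 = 0.42640
Risk in exposed = 304/3385 = 0.08981; risk in unexposed = 563/2996 = 0.18792; RR = 0.47791
OR/RR = 0.42640 / 0.47791 = 0.89221
The outcome is not rare, so the OR lies further from 1 than the RR.

0.89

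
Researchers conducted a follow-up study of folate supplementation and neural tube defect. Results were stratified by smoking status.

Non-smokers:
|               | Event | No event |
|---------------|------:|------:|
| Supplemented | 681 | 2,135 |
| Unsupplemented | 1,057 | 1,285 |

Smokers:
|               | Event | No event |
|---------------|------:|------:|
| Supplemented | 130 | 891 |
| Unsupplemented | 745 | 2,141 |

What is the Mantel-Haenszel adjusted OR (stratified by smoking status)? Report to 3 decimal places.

0.397

OR_MH = Σ(aᵢdᵢ/nᵢ) / Σ(bᵢcᵢ/nᵢ), where nᵢ is the stratum total.
Stratum 1 (Non-smokers): n = 5158; a·d/n = 681·1285/5158 = 169.6559; b·c/n = 2135·1057/5158 = 437.5136
Stratum 2 (Smokers): n = 3907; a·d/n = 130·2141/3907 = 71.2388; b·c/n = 891·745/3907 = 169.8989
OR_MH = (169.6559 + 71.2388) / (437.5136 + 169.8989) = 240.8947 / 607.4125 = 0.39659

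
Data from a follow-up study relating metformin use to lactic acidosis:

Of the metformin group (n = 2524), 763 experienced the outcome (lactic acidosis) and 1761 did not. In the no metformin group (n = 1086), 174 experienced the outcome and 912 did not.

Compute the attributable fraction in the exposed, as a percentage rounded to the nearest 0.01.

47.00

From the description: a = 763, b = 1761, c = 174, d = 912.
Risk in exposed = 763/2524 = 0.30230; risk in unexposed = 174/1086 = 0.16022.
RR = 0.30230/0.16022 = 1.88676
AR% = (RR − 1)/RR × 100 = (1.88676 − 1)/1.88676 × 100 = 46.9990%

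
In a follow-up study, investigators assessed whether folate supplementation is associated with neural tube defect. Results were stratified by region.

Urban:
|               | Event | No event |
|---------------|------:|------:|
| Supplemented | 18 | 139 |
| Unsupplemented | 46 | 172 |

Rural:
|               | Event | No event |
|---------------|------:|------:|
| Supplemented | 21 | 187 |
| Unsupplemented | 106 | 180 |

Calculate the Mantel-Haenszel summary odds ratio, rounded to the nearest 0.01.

OR_MH = Σ(aᵢdᵢ/nᵢ) / Σ(bᵢcᵢ/nᵢ), where nᵢ is the stratum total.
Stratum 1 (Urban): n = 375; a·d/n = 18·172/375 = 8.2560; b·c/n = 139·46/375 = 17.0507
Stratum 2 (Rural): n = 494; a·d/n = 21·180/494 = 7.6518; b·c/n = 187·106/494 = 40.1255
OR_MH = (8.2560 + 7.6518) / (17.0507 + 40.1255) = 15.9078 / 57.1762 = 0.27822

0.28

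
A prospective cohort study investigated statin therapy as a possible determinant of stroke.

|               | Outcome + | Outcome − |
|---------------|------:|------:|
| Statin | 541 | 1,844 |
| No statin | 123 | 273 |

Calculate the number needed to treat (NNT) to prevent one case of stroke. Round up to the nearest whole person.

12

Risk in treated group = 541/2385 = 0.22683; risk in control = 123/396 = 0.31061.
Absolute risk reduction = 0.31061 − 0.22683 = 0.08377
NNT = 1 / ARR = 1 / 0.08377 = 11.937 → round up → 12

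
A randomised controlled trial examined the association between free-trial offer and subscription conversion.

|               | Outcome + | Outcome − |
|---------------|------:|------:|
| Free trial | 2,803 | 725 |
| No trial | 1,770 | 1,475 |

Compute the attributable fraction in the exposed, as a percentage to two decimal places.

Cells: a = 2803, b = 725, c = 1770, d = 1475.
Risk in exposed = 2803/3528 = 0.79450; risk in unexposed = 1770/3245 = 0.54545.
RR = 0.79450/0.54545 = 1.45659
AR% = (RR − 1)/RR × 100 = (1.45659 − 1)/1.45659 × 100 = 31.3463%

31.35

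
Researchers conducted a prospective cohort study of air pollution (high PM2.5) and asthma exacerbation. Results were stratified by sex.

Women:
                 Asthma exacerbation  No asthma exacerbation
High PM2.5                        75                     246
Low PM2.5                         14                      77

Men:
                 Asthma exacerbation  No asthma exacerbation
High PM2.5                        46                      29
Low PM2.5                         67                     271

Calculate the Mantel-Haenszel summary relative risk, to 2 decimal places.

RR_MH = Σ(aᵢ·n₀ᵢ/nᵢ) / Σ(cᵢ·n₁ᵢ/nᵢ), with n₁ᵢ = aᵢ+bᵢ (exposed), n₀ᵢ = cᵢ+dᵢ (unexposed), nᵢ = n₁ᵢ+n₀ᵢ.
Stratum 1 (Women): n₁ = 321, n₀ = 91, n = 412; a·n₀/n = 75·91/412 = 16.5655; c·n₁/n = 14·321/412 = 10.9078
Stratum 2 (Men): n₁ = 75, n₀ = 338, n = 413; a·n₀/n = 46·338/413 = 37.6465; c·n₁/n = 67·75/413 = 12.1671
RR_MH = (16.5655 + 37.6465) / (10.9078 + 12.1671) = 54.2120 / 23.0748 = 2.34940

2.35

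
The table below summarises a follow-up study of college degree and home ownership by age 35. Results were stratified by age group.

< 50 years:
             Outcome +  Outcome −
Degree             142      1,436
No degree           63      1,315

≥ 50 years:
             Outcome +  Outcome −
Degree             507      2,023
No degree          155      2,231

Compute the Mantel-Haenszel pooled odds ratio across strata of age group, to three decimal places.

OR_MH = Σ(aᵢdᵢ/nᵢ) / Σ(bᵢcᵢ/nᵢ), where nᵢ is the stratum total.
Stratum 1 (< 50 years): n = 2956; a·d/n = 142·1315/2956 = 63.1698; b·c/n = 1436·63/2956 = 30.6049
Stratum 2 (≥ 50 years): n = 4916; a·d/n = 507·2231/4916 = 230.0889; b·c/n = 2023·155/4916 = 63.7846
OR_MH = (63.1698 + 230.0889) / (30.6049 + 63.7846) = 293.2587 / 94.3895 = 3.10690

3.107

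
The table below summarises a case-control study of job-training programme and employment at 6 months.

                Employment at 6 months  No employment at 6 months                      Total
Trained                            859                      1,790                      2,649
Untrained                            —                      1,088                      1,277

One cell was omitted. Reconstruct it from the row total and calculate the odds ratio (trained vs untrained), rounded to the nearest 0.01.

2.76

The missing cell is in the unexposed row: 1277 − 1088 = 189.
So a = 859, b = 1790, c = 189, d = 1088.
OR = (a·d)/(b·c) = (859 × 1088) / (1790 × 189) = 934592 / 338310 = 2.76253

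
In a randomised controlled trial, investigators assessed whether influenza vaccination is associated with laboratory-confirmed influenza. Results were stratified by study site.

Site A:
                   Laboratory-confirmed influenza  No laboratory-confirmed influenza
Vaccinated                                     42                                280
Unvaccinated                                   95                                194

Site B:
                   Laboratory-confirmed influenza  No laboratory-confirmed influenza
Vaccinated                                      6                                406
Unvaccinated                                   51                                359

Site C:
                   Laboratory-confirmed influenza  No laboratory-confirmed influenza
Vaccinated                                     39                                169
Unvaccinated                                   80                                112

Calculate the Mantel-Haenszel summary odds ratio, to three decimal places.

OR_MH = Σ(aᵢdᵢ/nᵢ) / Σ(bᵢcᵢ/nᵢ), where nᵢ is the stratum total.
Stratum 1 (Site A): n = 611; a·d/n = 42·194/611 = 13.3355; b·c/n = 280·95/611 = 43.5352
Stratum 2 (Site B): n = 822; a·d/n = 6·359/822 = 2.6204; b·c/n = 406·51/822 = 25.1898
Stratum 3 (Site C): n = 400; a·d/n = 39·112/400 = 10.9200; b·c/n = 169·80/400 = 33.8000
OR_MH = (13.3355 + 2.6204 + 10.9200) / (43.5352 + 25.1898 + 33.8000) = 26.8760 / 102.5250 = 0.26214

0.262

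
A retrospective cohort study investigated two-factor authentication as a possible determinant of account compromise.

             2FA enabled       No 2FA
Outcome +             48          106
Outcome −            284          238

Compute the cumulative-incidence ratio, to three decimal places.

Reading the table with exposure as columns: a = 48 (2FA enabled, case), b = 284 (2FA enabled, non-case), c = 106 (No 2FA, case), d = 238.
Risk in exposed = 48/332 = 0.14458; risk in unexposed = 106/344 = 0.30814.
RR = 0.14458 / 0.30814 = 0.46920
The risk is 53% lower among the exposed than among the unexposed.

0.469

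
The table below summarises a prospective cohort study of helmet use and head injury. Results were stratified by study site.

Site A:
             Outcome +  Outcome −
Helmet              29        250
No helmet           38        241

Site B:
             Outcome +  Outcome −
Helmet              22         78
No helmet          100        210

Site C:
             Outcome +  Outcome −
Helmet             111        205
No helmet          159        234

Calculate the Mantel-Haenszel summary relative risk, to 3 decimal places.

0.811

RR_MH = Σ(aᵢ·n₀ᵢ/nᵢ) / Σ(cᵢ·n₁ᵢ/nᵢ), with n₁ᵢ = aᵢ+bᵢ (exposed), n₀ᵢ = cᵢ+dᵢ (unexposed), nᵢ = n₁ᵢ+n₀ᵢ.
Stratum 1 (Site A): n₁ = 279, n₀ = 279, n = 558; a·n₀/n = 29·279/558 = 14.5000; c·n₁/n = 38·279/558 = 19.0000
Stratum 2 (Site B): n₁ = 100, n₀ = 310, n = 410; a·n₀/n = 22·310/410 = 16.6341; c·n₁/n = 100·100/410 = 24.3902
Stratum 3 (Site C): n₁ = 316, n₀ = 393, n = 709; a·n₀/n = 111·393/709 = 61.5275; c·n₁/n = 159·316/709 = 70.8660
RR_MH = (14.5000 + 16.6341 + 61.5275) / (19.0000 + 24.3902 + 70.8660) = 92.6616 / 114.2563 = 0.81100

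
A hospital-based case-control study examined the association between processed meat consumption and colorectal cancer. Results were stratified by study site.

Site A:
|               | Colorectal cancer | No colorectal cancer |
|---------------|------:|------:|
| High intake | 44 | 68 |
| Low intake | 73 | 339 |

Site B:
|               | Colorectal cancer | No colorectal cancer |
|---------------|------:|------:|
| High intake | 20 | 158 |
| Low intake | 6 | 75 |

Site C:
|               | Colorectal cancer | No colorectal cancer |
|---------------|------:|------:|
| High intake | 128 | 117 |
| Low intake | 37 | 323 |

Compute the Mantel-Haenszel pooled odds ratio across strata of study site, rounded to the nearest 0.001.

5.057

OR_MH = Σ(aᵢdᵢ/nᵢ) / Σ(bᵢcᵢ/nᵢ), where nᵢ is the stratum total.
Stratum 1 (Site A): n = 524; a·d/n = 44·339/524 = 28.4656; b·c/n = 68·73/524 = 9.4733
Stratum 2 (Site B): n = 259; a·d/n = 20·75/259 = 5.7915; b·c/n = 158·6/259 = 3.6602
Stratum 3 (Site C): n = 605; a·d/n = 128·323/605 = 68.3372; b·c/n = 117·37/605 = 7.1554
OR_MH = (28.4656 + 5.7915 + 68.3372) / (9.4733 + 3.6602 + 7.1554) = 102.5943 / 20.2889 = 5.05668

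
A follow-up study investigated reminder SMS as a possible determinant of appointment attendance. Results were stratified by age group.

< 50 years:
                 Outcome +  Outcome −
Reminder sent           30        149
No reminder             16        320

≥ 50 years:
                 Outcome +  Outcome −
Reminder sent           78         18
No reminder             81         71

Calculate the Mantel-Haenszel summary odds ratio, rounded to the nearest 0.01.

3.90

OR_MH = Σ(aᵢdᵢ/nᵢ) / Σ(bᵢcᵢ/nᵢ), where nᵢ is the stratum total.
Stratum 1 (< 50 years): n = 515; a·d/n = 30·320/515 = 18.6408; b·c/n = 149·16/515 = 4.6291
Stratum 2 (≥ 50 years): n = 248; a·d/n = 78·71/248 = 22.3306; b·c/n = 18·81/248 = 5.8790
OR_MH = (18.6408 + 22.3306) / (4.6291 + 5.8790) = 40.9714 / 10.5082 = 3.89901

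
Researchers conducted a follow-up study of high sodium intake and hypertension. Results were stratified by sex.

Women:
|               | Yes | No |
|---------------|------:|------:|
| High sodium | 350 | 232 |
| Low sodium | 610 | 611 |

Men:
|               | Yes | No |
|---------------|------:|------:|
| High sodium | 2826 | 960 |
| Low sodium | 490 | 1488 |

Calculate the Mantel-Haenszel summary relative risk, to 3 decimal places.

RR_MH = Σ(aᵢ·n₀ᵢ/nᵢ) / Σ(cᵢ·n₁ᵢ/nᵢ), with n₁ᵢ = aᵢ+bᵢ (exposed), n₀ᵢ = cᵢ+dᵢ (unexposed), nᵢ = n₁ᵢ+n₀ᵢ.
Stratum 1 (Women): n₁ = 582, n₀ = 1221, n = 1803; a·n₀/n = 350·1221/1803 = 237.0216; c·n₁/n = 610·582/1803 = 196.9052
Stratum 2 (Men): n₁ = 3786, n₀ = 1978, n = 5764; a·n₀/n = 2826·1978/5764 = 969.7828; c·n₁/n = 490·3786/5764 = 321.8494
RR_MH = (237.0216 + 969.7828) / (196.9052 + 321.8494) = 1206.8044 / 518.7546 = 2.32635

2.326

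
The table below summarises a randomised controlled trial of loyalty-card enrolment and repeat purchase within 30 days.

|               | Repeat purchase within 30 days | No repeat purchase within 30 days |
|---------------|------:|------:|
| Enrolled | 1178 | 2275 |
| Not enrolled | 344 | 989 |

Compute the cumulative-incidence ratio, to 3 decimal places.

1.322

Cells: a = 1178, b = 2275, c = 344, d = 989.
Risk in exposed = 1178/3453 = 0.34115; risk in unexposed = 344/1333 = 0.25806.
RR = 0.34115 / 0.25806 = 1.32197
The risk among the exposed is 1.32 times that among the unexposed.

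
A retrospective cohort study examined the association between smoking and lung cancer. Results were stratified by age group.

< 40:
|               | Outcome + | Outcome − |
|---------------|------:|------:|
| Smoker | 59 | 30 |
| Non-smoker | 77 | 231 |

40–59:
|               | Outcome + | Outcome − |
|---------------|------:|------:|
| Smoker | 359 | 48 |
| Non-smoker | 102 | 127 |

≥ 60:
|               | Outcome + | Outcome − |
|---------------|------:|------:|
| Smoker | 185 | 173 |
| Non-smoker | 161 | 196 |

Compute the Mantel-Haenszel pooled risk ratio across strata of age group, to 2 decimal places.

1.64

RR_MH = Σ(aᵢ·n₀ᵢ/nᵢ) / Σ(cᵢ·n₁ᵢ/nᵢ), with n₁ᵢ = aᵢ+bᵢ (exposed), n₀ᵢ = cᵢ+dᵢ (unexposed), nᵢ = n₁ᵢ+n₀ᵢ.
Stratum 1 (< 40): n₁ = 89, n₀ = 308, n = 397; a·n₀/n = 59·308/397 = 45.7733; c·n₁/n = 77·89/397 = 17.2620
Stratum 2 (40–59): n₁ = 407, n₀ = 229, n = 636; a·n₀/n = 359·229/636 = 129.2626; c·n₁/n = 102·407/636 = 65.2736
Stratum 3 (≥ 60): n₁ = 358, n₀ = 357, n = 715; a·n₀/n = 185·357/715 = 92.3706; c·n₁/n = 161·358/715 = 80.6126
RR_MH = (45.7733 + 129.2626 + 92.3706) / (17.2620 + 65.2736 + 80.6126) = 267.4065 / 163.1481 = 1.63904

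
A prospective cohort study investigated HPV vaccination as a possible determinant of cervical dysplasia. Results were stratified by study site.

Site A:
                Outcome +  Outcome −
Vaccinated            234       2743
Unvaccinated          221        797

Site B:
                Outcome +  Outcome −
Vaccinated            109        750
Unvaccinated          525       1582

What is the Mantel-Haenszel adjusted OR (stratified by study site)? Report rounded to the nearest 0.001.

OR_MH = Σ(aᵢdᵢ/nᵢ) / Σ(bᵢcᵢ/nᵢ), where nᵢ is the stratum total.
Stratum 1 (Site A): n = 3995; a·d/n = 234·797/3995 = 46.6829; b·c/n = 2743·221/3995 = 151.7404
Stratum 2 (Site B): n = 2966; a·d/n = 109·1582/2966 = 58.1382; b·c/n = 750·525/2966 = 132.7546
OR_MH = (46.6829 + 58.1382) / (151.7404 + 132.7546) = 104.8211 / 284.4950 = 0.36845

0.368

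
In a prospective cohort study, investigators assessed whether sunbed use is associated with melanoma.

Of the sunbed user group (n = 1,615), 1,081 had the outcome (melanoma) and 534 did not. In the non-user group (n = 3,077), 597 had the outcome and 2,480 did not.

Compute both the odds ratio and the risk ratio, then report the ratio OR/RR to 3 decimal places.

From the description: a = 1081, b = 534, c = 597, d = 2480.
OR = (1081·2480)/(534·597) = 2680880/318798 = 8.40934
Risk in exposed = 1081/1615 = 0.66935; risk in unexposed = 597/3077 = 0.19402; RR = 3.44990
OR/RR = 8.40934 / 3.44990 = 2.43756
The outcome is not rare, so the OR lies further from 1 than the RR.

2.438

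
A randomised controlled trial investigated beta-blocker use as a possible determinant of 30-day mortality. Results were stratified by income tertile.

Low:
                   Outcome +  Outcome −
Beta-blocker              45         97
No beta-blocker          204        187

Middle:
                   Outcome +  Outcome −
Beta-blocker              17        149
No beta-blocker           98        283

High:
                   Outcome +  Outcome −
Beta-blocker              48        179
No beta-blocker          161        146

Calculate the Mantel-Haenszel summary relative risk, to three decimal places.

0.475

RR_MH = Σ(aᵢ·n₀ᵢ/nᵢ) / Σ(cᵢ·n₁ᵢ/nᵢ), with n₁ᵢ = aᵢ+bᵢ (exposed), n₀ᵢ = cᵢ+dᵢ (unexposed), nᵢ = n₁ᵢ+n₀ᵢ.
Stratum 1 (Low): n₁ = 142, n₀ = 391, n = 533; a·n₀/n = 45·391/533 = 33.0113; c·n₁/n = 204·142/533 = 54.3490
Stratum 2 (Middle): n₁ = 166, n₀ = 381, n = 547; a·n₀/n = 17·381/547 = 11.8410; c·n₁/n = 98·166/547 = 29.7404
Stratum 3 (High): n₁ = 227, n₀ = 307, n = 534; a·n₀/n = 48·307/534 = 27.5955; c·n₁/n = 161·227/534 = 68.4401
RR_MH = (33.0113 + 11.8410 + 27.5955) / (54.3490 + 29.7404 + 68.4401) = 72.4477 / 152.5294 = 0.47498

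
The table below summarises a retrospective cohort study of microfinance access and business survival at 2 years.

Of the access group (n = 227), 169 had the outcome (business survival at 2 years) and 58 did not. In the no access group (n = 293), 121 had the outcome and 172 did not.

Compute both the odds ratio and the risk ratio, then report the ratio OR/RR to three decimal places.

From the description: a = 169, b = 58, c = 121, d = 172.
OR = (169·172)/(58·121) = 29068/7018 = 4.14192
Risk in exposed = 169/227 = 0.74449; risk in unexposed = 121/293 = 0.41297; RR = 1.80278
OR/RR = 4.14192 / 1.80278 = 2.29752
The outcome is not rare, so the OR lies further from 1 than the RR.

2.298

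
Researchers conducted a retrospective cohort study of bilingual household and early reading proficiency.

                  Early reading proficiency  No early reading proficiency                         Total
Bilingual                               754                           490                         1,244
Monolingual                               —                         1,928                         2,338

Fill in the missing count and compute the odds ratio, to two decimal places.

The missing cell is in the unexposed row: 2338 − 1928 = 410.
So a = 754, b = 490, c = 410, d = 1928.
OR = (a·d)/(b·c) = (754 × 1928) / (490 × 410) = 1453712 / 200900 = 7.23600

7.24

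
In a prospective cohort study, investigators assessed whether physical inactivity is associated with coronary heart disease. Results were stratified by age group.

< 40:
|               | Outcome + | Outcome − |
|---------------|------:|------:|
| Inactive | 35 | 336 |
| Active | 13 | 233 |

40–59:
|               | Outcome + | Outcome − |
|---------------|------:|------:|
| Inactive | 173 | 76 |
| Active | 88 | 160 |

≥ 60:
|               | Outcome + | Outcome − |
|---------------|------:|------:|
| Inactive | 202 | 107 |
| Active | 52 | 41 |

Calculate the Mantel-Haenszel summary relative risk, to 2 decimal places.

1.60

RR_MH = Σ(aᵢ·n₀ᵢ/nᵢ) / Σ(cᵢ·n₁ᵢ/nᵢ), with n₁ᵢ = aᵢ+bᵢ (exposed), n₀ᵢ = cᵢ+dᵢ (unexposed), nᵢ = n₁ᵢ+n₀ᵢ.
Stratum 1 (< 40): n₁ = 371, n₀ = 246, n = 617; a·n₀/n = 35·246/617 = 13.9546; c·n₁/n = 13·371/617 = 7.8169
Stratum 2 (40–59): n₁ = 249, n₀ = 248, n = 497; a·n₀/n = 173·248/497 = 86.3260; c·n₁/n = 88·249/497 = 44.0885
Stratum 3 (≥ 60): n₁ = 309, n₀ = 93, n = 402; a·n₀/n = 202·93/402 = 46.7313; c·n₁/n = 52·309/402 = 39.9701
RR_MH = (13.9546 + 86.3260 + 46.7313) / (7.8169 + 44.0885 + 39.9701) = 147.0119 / 91.8755 = 1.60012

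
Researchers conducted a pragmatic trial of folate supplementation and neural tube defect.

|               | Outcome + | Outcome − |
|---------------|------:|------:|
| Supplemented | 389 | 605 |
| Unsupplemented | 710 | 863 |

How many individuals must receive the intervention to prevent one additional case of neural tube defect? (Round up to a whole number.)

17

Risk in treated group = 389/994 = 0.39135; risk in control = 710/1573 = 0.45137.
Absolute risk reduction = 0.45137 − 0.39135 = 0.06002
NNT = 1 / ARR = 1 / 0.06002 = 16.661 → round up → 17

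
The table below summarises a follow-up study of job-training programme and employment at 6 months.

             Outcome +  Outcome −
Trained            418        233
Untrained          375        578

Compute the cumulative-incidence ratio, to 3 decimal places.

Cells: a = 418, b = 233, c = 375, d = 578.
Risk in exposed = 418/651 = 0.64209; risk in unexposed = 375/953 = 0.39349.
RR = 0.64209 / 0.39349 = 1.63176
The risk among the exposed is 1.63 times that among the unexposed.

1.632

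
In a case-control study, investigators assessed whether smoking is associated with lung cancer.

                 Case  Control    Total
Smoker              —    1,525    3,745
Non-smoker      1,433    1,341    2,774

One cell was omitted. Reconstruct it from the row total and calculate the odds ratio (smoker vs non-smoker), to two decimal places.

1.36

The missing cell is in the exposed row: 3745 − 1525 = 2220.
So a = 2220, b = 1525, c = 1433, d = 1341.
OR = (a·d)/(b·c) = (2220 × 1341) / (1525 × 1433) = 2977020 / 2185325 = 1.36228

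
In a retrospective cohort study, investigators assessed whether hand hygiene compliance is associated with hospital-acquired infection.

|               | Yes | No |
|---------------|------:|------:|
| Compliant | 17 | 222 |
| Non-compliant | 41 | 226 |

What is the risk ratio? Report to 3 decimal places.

0.463

Cells: a = 17, b = 222, c = 41, d = 226.
Risk in exposed = 17/239 = 0.07113; risk in unexposed = 41/267 = 0.15356.
RR = 0.07113 / 0.15356 = 0.46321
The risk is 54% lower among the exposed than among the unexposed.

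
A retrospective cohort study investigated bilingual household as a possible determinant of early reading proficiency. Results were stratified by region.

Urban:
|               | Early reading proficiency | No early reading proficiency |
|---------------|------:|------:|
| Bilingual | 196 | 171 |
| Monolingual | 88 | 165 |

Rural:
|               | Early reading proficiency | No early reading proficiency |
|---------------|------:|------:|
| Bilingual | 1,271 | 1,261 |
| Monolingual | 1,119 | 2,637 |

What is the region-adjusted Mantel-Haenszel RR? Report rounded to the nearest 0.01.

1.67

RR_MH = Σ(aᵢ·n₀ᵢ/nᵢ) / Σ(cᵢ·n₁ᵢ/nᵢ), with n₁ᵢ = aᵢ+bᵢ (exposed), n₀ᵢ = cᵢ+dᵢ (unexposed), nᵢ = n₁ᵢ+n₀ᵢ.
Stratum 1 (Urban): n₁ = 367, n₀ = 253, n = 620; a·n₀/n = 196·253/620 = 79.9806; c·n₁/n = 88·367/620 = 52.0903
Stratum 2 (Rural): n₁ = 2532, n₀ = 3756, n = 6288; a·n₀/n = 1271·3756/6288 = 759.2042; c·n₁/n = 1119·2532/6288 = 450.5897
RR_MH = (79.9806 + 759.2042) / (52.0903 + 450.5897) = 839.1848 / 502.6800 = 1.66942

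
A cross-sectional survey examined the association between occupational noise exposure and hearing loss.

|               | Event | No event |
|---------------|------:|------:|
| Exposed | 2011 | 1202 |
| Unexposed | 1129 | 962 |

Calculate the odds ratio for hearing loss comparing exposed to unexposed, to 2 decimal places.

Cells: a = 2011, b = 1202, c = 1129, d = 962.
OR = (a·d)/(b·c) = (2011 × 962) / (1202 × 1129) = 1934582 / 1357058 = 1.42557
The odds of hearing loss are about 1.43 times as high in the exposed group.

1.43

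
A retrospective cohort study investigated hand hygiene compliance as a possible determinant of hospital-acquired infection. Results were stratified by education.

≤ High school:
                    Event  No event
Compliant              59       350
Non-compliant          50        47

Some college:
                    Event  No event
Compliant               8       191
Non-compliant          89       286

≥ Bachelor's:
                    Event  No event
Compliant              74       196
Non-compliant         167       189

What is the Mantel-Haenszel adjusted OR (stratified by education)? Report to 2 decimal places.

OR_MH = Σ(aᵢdᵢ/nᵢ) / Σ(bᵢcᵢ/nᵢ), where nᵢ is the stratum total.
Stratum 1 (≤ High school): n = 506; a·d/n = 59·47/506 = 5.4802; b·c/n = 350·50/506 = 34.5850
Stratum 2 (Some college): n = 574; a·d/n = 8·286/574 = 3.9861; b·c/n = 191·89/574 = 29.6150
Stratum 3 (≥ Bachelor's): n = 626; a·d/n = 74·189/626 = 22.3419; b·c/n = 196·167/626 = 52.2875
OR_MH = (5.4802 + 3.9861 + 22.3419) / (34.5850 + 29.6150 + 52.2875) = 31.8082 / 116.4875 = 0.27306

0.27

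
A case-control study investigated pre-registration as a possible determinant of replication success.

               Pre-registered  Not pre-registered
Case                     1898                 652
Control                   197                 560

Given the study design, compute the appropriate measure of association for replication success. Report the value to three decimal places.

Reading the table with exposure as columns: a = 1898 (Pre-registered, case), b = 197 (Pre-registered, non-case), c = 652 (Not pre-registered, case), d = 560.
This is a case-control study: participants were sampled on outcome status, so risks in the source population cannot be estimated directly — relative risk is not valid here. The odds ratio is the appropriate measure.
OR = (a·d)/(b·c) = (1898 × 560) / (197 × 652) = 1062880 / 128444 = 8.27505

8.275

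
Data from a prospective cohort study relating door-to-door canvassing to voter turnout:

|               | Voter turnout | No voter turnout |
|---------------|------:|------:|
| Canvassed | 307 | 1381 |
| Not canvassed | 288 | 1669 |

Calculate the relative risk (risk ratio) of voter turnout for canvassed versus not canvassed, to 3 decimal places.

Cells: a = 307, b = 1381, c = 288, d = 1669.
Risk in exposed = 307/1688 = 0.18187; risk in unexposed = 288/1957 = 0.14716.
RR = 0.18187 / 0.14716 = 1.23585
The risk among the exposed is 1.24 times that among the unexposed.

1.236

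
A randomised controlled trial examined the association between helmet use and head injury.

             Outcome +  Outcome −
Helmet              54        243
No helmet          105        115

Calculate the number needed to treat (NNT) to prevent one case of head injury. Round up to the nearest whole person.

Risk in treated group = 54/297 = 0.18182; risk in control = 105/220 = 0.47727.
Absolute risk reduction = 0.47727 − 0.18182 = 0.29545
NNT = 1 / ARR = 1 / 0.29545 = 3.385 → round up → 4

4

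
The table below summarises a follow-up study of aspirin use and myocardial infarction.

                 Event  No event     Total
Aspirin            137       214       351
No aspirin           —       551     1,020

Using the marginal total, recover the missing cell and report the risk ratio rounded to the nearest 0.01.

The missing cell is in the unexposed row: 1020 − 551 = 469.
So a = 137, b = 214, c = 469, d = 551.
RR = [a/(a+b)] / [c/(c+d)] = (137/351) / (469/1020) = 0.39031/0.45980 = 0.84887

0.85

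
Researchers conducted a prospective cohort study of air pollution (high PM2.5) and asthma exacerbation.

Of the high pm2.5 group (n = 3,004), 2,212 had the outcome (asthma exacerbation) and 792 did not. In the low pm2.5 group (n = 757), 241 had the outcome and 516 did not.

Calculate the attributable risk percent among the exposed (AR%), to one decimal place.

From the description: a = 2212, b = 792, c = 241, d = 516.
Risk in exposed = 2212/3004 = 0.73635; risk in unexposed = 241/757 = 0.31836.
RR = 0.73635/0.31836 = 2.31294
AR% = (RR − 1)/RR × 100 = (2.31294 − 1)/2.31294 × 100 = 56.7649%

56.8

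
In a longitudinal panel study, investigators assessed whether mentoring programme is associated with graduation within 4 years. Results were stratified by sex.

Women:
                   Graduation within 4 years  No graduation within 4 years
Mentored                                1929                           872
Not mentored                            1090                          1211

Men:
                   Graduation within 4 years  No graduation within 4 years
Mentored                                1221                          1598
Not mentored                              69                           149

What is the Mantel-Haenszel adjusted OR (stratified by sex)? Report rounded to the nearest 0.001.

OR_MH = Σ(aᵢdᵢ/nᵢ) / Σ(bᵢcᵢ/nᵢ), where nᵢ is the stratum total.
Stratum 1 (Women): n = 5102; a·d/n = 1929·1211/5102 = 457.8634; b·c/n = 872·1090/5102 = 186.2956
Stratum 2 (Men): n = 3037; a·d/n = 1221·149/3037 = 59.9042; b·c/n = 1598·69/3037 = 36.3062
OR_MH = (457.8634 + 59.9042) / (186.2956 + 36.3062) = 517.7676 / 222.6018 = 2.32598

2.326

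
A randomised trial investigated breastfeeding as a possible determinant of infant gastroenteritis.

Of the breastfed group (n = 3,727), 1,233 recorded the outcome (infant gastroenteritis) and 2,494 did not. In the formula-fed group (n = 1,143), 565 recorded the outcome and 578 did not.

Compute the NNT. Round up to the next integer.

Risk in treated group = 1233/3727 = 0.33083; risk in control = 565/1143 = 0.49431.
Absolute risk reduction = 0.49431 − 0.33083 = 0.16348
NNT = 1 / ARR = 1 / 0.16348 = 6.117 → round up → 7

7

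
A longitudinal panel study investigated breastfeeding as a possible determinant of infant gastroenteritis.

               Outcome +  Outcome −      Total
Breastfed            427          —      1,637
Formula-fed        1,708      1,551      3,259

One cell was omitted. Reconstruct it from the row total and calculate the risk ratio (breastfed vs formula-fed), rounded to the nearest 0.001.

The missing cell is in the exposed row: 1637 − 427 = 1210.
So a = 427, b = 1210, c = 1708, d = 1551.
RR = [a/(a+b)] / [c/(c+d)] = (427/1637) / (1708/3259) = 0.26084/0.52409 = 0.49771

0.498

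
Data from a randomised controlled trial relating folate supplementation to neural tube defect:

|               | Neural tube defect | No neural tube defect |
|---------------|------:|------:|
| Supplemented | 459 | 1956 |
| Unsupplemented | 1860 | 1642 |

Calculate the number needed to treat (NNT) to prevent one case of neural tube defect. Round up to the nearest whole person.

Risk in treated group = 459/2415 = 0.19006; risk in control = 1860/3502 = 0.53113.
Absolute risk reduction = 0.53113 − 0.19006 = 0.34106
NNT = 1 / ARR = 1 / 0.34106 = 2.932 → round up → 3

3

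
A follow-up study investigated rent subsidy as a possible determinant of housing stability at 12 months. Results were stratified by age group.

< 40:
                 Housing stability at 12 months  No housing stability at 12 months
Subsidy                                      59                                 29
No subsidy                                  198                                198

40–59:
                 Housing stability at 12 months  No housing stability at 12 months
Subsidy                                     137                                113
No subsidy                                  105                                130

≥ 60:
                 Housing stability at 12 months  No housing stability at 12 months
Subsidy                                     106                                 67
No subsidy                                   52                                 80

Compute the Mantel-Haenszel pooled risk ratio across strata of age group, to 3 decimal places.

1.342

RR_MH = Σ(aᵢ·n₀ᵢ/nᵢ) / Σ(cᵢ·n₁ᵢ/nᵢ), with n₁ᵢ = aᵢ+bᵢ (exposed), n₀ᵢ = cᵢ+dᵢ (unexposed), nᵢ = n₁ᵢ+n₀ᵢ.
Stratum 1 (< 40): n₁ = 88, n₀ = 396, n = 484; a·n₀/n = 59·396/484 = 48.2727; c·n₁/n = 198·88/484 = 36.0000
Stratum 2 (40–59): n₁ = 250, n₀ = 235, n = 485; a·n₀/n = 137·235/485 = 66.3814; c·n₁/n = 105·250/485 = 54.1237
Stratum 3 (≥ 60): n₁ = 173, n₀ = 132, n = 305; a·n₀/n = 106·132/305 = 45.8754; c·n₁/n = 52·173/305 = 29.4951
RR_MH = (48.2727 + 66.3814 + 45.8754) / (36.0000 + 54.1237 + 29.4951) = 160.5296 / 119.6188 = 1.34201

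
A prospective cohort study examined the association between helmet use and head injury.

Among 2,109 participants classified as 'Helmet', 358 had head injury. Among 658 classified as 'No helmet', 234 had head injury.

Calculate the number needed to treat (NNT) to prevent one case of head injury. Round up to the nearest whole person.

Risk in treated group = 358/2109 = 0.16975; risk in control = 234/658 = 0.35562.
Absolute risk reduction = 0.35562 − 0.16975 = 0.18587
NNT = 1 / ARR = 1 / 0.18587 = 5.380 → round up → 6

6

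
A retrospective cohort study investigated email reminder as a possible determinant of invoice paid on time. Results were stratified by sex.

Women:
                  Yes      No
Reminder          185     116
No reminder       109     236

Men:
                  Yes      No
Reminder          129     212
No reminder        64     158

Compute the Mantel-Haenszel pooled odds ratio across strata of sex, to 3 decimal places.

2.377

OR_MH = Σ(aᵢdᵢ/nᵢ) / Σ(bᵢcᵢ/nᵢ), where nᵢ is the stratum total.
Stratum 1 (Women): n = 646; a·d/n = 185·236/646 = 67.5851; b·c/n = 116·109/646 = 19.5728
Stratum 2 (Men): n = 563; a·d/n = 129·158/563 = 36.2025; b·c/n = 212·64/563 = 24.0995
OR_MH = (67.5851 + 36.2025) / (19.5728 + 24.0995) = 103.7876 / 43.6722 = 2.37651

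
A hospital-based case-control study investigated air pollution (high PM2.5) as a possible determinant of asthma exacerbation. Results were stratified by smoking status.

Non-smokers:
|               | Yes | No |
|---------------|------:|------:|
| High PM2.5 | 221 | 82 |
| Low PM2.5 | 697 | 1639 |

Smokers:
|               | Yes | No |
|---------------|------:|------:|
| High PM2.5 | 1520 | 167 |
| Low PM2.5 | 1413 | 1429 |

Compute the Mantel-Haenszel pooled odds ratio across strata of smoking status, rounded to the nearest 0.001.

OR_MH = Σ(aᵢdᵢ/nᵢ) / Σ(bᵢcᵢ/nᵢ), where nᵢ is the stratum total.
Stratum 1 (Non-smokers): n = 2639; a·d/n = 221·1639/2639 = 137.2562; b·c/n = 82·697/2639 = 21.6574
Stratum 2 (Smokers): n = 4529; a·d/n = 1520·1429/4529 = 479.5937; b·c/n = 167·1413/4529 = 52.1022
OR_MH = (137.2562 + 479.5937) / (21.6574 + 52.1022) = 616.8499 / 73.7597 = 8.36297

8.363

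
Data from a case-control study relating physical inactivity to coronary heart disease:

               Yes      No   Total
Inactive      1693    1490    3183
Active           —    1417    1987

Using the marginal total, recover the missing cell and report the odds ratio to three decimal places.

2.825

The missing cell is in the unexposed row: 1987 − 1417 = 570.
So a = 1693, b = 1490, c = 570, d = 1417.
OR = (a·d)/(b·c) = (1693 × 1417) / (1490 × 570) = 2398981 / 849300 = 2.82466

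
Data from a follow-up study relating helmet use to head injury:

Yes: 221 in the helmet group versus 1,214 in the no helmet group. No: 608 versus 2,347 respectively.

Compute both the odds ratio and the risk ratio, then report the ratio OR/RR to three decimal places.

From the description: a = 221, b = 608, c = 1214, d = 2347.
OR = (221·2347)/(608·1214) = 518687/738112 = 0.70272
Risk in exposed = 221/829 = 0.26659; risk in unexposed = 1214/3561 = 0.34092; RR = 0.78197
OR/RR = 0.70272 / 0.78197 = 0.89865
The outcome is not rare, so the OR lies further from 1 than the RR.

0.899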